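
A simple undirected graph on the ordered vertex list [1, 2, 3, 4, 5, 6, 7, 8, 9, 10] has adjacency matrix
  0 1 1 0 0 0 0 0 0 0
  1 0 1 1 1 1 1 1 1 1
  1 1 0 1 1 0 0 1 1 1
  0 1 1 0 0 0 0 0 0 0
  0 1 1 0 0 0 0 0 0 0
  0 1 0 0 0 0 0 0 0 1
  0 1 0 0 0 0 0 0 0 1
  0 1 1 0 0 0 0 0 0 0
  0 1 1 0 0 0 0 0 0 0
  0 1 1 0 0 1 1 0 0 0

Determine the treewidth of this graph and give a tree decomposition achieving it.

Every bag has size at most 3, so the width is 3 − 1 = 2 and tw(G) ≤ 2. Conversely, {1, 2, 3} is a clique of size 3, and the vertices of any clique must share a bag in every tree decomposition; so some bag has ≥ 3 vertices and tw(G) ≥ 2. Combining the bounds, tw(G) = 2.

Treewidth 2.
One optimal decomposition is:
Bags: B1 = {2, 3, 8}  B2 = {1, 2, 3}  B3 = {2, 3, 10}  B4 = {2, 7, 10}  B5 = {2, 3, 4}  B6 = {2, 3, 9}  B7 = {2, 3, 5}  B8 = {2, 6, 10}
Tree: B1–B2, B1–B3, B3–B4, B3–B5, B5–B6, B6–B7, B3–B8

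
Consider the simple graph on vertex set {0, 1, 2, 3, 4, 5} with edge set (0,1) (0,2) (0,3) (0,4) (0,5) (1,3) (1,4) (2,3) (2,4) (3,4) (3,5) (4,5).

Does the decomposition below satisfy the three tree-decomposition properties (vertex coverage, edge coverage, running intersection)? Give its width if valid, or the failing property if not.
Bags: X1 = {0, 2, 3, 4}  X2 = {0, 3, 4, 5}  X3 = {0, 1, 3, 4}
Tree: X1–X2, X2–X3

Yes; width 3.

Vertex coverage: the bags together contain {0, 1, 2, 3, 4, 5}, the full vertex set. Edge coverage: each edge of G has both endpoints in at least one bag. Running intersection: for every vertex, the bags containing it form a connected subtree. All three properties hold, so this is a valid tree decomposition of width max|bag| − 1 = 3, and hence tw(G) ≤ 3.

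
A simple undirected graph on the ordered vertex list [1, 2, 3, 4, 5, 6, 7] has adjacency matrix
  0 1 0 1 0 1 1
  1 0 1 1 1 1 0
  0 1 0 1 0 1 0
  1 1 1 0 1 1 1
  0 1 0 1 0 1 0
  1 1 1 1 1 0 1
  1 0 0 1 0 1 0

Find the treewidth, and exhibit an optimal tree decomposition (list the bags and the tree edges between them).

Every bag has size at most 4, so the width is 4 − 1 = 3 and tw(G) ≤ 3. On the other hand G contains the 4-clique {1, 2, 4, 6}. A clique must lie in a single bag of any decomposition, so no decomposition can have width below 3. The upper and lower bounds meet at 3, so that is the treewidth.

Treewidth 3.
Bags: B1 = {1, 2, 4, 6}  B2 = {1, 4, 6, 7}  B3 = {2, 3, 4, 6}  B4 = {2, 4, 5, 6}
Tree: B1–B2, B1–B3, B3–B4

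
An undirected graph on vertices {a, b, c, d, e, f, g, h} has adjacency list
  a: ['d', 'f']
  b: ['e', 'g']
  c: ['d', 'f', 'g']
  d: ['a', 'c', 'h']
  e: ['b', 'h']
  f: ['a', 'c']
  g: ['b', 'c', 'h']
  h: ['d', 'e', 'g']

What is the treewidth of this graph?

A width-2 tree decomposition is:
Bags: B1 = {a, c, f}  B2 = {a, c, d}  B3 = {c, d, g}  B4 = {d, g, h}  B5 = {b, g, h}  B6 = {b, e, h}
Tree: B1–B2, B2–B3, B3–B4, B4–B5, B5–B6
Each bag holds 3 vertices, so the decomposition has width 2, which upper-bounds the treewidth. The edges f–a–d–c–f form a cycle, so G is not a tree and its treewidth is at least 2. Combining the bounds, tw(G) = 2.

2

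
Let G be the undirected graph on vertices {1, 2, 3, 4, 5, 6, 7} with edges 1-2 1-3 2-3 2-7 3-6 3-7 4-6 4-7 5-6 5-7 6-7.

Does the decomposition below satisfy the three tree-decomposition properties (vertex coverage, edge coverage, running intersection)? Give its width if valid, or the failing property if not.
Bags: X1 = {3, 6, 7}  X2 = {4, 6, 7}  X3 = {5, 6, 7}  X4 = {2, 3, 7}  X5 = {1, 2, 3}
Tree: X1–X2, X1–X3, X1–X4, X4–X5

Every vertex of G appears in some bag (union = {1, 2, 3, 4, 5, 6, 7}); every edge is covered by a bag; and for each vertex v the set of bags containing v is connected in the bag tree. The decomposition is therefore valid. The largest bag has 3 vertices, so the width is 2.

Yes; width 2.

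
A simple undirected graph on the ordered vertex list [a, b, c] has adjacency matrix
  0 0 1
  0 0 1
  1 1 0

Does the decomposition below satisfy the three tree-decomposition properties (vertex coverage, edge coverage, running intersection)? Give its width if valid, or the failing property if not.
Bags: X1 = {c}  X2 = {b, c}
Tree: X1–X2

A tree decomposition must satisfy three properties: every vertex lies in some bag; for every edge, both endpoints lie together in some bag; and for every vertex, the bags containing it form a connected subtree. Here vertex a appears in no bag, so the decomposition is invalid.

No — vertex a appears in no bag.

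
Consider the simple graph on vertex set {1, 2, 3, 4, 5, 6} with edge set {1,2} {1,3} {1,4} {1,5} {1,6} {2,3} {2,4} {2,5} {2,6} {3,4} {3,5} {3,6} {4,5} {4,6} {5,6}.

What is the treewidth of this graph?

5

A width-5 tree decomposition is:
Bags: B1 = {1, 2, 3, 4, 5, 6}
Tree: (single bag)
A single bag containing all 6 vertices is trivially a valid decomposition of width 5. For the lower bound, the 6 vertices {1, 2, 3, 4, 5, 6} are pairwise adjacent, and any tree decomposition puts a clique entirely inside one bag — forcing width ≥ 5. Combining the bounds, tw(G) = 5.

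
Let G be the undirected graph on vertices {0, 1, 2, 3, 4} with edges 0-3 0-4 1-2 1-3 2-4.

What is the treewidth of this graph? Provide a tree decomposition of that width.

Each bag holds 3 vertices, so the decomposition has width 2, which upper-bounds the treewidth. For the lower bound, G contains the cycle 2–4–0–3–1–2, so G is not a forest; only forests have treewidth ≤ 1, hence tw(G) ≥ 2. Therefore the treewidth is 2.

Treewidth 2.
One such decomposition:
Bags: B1 = {0, 2, 4}  B2 = {0, 2, 3}  B3 = {1, 2, 3}
Tree: B1–B2, B2–B3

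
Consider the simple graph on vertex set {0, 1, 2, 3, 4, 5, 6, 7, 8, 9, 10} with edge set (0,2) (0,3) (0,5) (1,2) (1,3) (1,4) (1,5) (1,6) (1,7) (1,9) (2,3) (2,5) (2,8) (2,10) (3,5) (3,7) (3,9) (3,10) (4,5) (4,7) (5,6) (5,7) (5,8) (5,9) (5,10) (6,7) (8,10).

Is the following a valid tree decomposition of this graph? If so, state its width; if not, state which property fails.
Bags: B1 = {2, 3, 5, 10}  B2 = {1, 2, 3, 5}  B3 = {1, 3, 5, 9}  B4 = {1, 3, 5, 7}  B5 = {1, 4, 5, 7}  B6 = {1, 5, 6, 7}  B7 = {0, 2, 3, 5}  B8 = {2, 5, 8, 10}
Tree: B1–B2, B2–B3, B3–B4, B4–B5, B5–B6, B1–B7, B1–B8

Every vertex of G appears in some bag (union = {0, 1, 2, 3, 4, 5, 6, 7, 8, 9, 10}); every edge is covered by a bag; and for each vertex v the set of bags containing v is connected in the bag tree. The decomposition is therefore valid. The largest bag has 4 vertices, so the width is 3.

Yes; width 3.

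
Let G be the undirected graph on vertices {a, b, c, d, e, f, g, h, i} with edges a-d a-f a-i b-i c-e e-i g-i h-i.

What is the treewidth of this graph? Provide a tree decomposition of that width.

Each bag holds 2 vertices, so the decomposition has width 1, which upper-bounds the treewidth. G has an edge, so its treewidth is at least 1. The upper and lower bounds meet at 1, so that is the treewidth.

Treewidth 1.
Bags: B1 = {b, i}  B2 = {h, i}  B3 = {a, i}  B4 = {e, i}  B5 = {g, i}  B6 = {c, e}  B7 = {a, d}  B8 = {a, f}
Tree: B1–B2, B1–B3, B1–B4, B2–B5, B4–B6, B3–B7, B7–B8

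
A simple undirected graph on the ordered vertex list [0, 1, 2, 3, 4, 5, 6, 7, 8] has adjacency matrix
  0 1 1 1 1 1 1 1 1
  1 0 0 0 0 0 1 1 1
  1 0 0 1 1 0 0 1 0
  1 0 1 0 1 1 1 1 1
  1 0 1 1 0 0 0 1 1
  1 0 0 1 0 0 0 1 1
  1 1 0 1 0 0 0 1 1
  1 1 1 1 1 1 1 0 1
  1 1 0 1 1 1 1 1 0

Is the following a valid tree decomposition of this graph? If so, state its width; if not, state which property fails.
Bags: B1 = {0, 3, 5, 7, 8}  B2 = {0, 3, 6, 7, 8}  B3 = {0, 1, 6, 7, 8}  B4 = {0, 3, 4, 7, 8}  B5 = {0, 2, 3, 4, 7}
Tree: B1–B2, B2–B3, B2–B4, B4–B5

Yes; width 4.

Vertex coverage: the bags together contain {0, 1, 2, 3, 4, 5, 6, 7, 8}, the full vertex set. Edge coverage: each edge of G has both endpoints in at least one bag. Running intersection: for every vertex, the bags containing it form a connected subtree. All three properties hold, so this is a valid tree decomposition of width max|bag| − 1 = 4, and hence tw(G) ≤ 4.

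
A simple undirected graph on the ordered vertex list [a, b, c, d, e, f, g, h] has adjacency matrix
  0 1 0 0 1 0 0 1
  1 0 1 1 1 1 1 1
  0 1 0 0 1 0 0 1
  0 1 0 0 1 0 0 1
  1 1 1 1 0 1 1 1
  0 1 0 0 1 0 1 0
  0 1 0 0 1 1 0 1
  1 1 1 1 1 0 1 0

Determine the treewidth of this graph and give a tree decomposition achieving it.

The largest bag has 4 vertices, giving width 3; this decomposition certifies tw(G) ≤ 3. For the lower bound, the 4 vertices {b, d, e, h} are pairwise adjacent, and any tree decomposition puts a clique entirely inside one bag — forcing width ≥ 3. The upper and lower bounds meet at 3, so that is the treewidth.

Treewidth 3.
One such decomposition:
Bags: B1 = {b, e, g, h}  B2 = {b, d, e, h}  B3 = {b, c, e, h}  B4 = {b, e, f, g}  B5 = {a, b, e, h}
Tree: B1–B2, B2–B3, B1–B4, B1–B5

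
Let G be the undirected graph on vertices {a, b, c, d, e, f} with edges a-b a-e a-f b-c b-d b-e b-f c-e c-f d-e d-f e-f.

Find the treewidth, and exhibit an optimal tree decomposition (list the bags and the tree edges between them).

Every bag has size at most 4, so the width is 4 − 1 = 3 and tw(G) ≤ 3. Conversely, {b, d, e, f} is a clique of size 4, and the vertices of any clique must share a bag in every tree decomposition; so some bag has ≥ 4 vertices and tw(G) ≥ 3. Therefore the treewidth is 3.

Treewidth 3.
One such decomposition:
Bags: B1 = {a, b, e, f}  B2 = {b, d, e, f}  B3 = {b, c, e, f}
Tree: B1–B2, B1–B3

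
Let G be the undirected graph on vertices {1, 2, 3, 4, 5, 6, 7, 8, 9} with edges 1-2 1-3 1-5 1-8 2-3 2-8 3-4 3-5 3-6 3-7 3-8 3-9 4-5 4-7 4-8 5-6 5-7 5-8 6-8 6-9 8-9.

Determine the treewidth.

3

A width-3 tree decomposition is:
Bags: B1 = {1, 3, 5, 8}  B2 = {3, 5, 6, 8}  B3 = {3, 6, 8, 9}  B4 = {1, 2, 3, 8}  B5 = {3, 4, 5, 8}  B6 = {3, 4, 5, 7}
Tree: B1–B2, B2–B3, B1–B4, B2–B5, B5–B6
Every bag has size at most 4, so the width is 4 − 1 = 3 and tw(G) ≤ 3. Conversely, {3, 6, 8, 9} is a clique of size 4, and the vertices of any clique must share a bag in every tree decomposition; so some bag has ≥ 4 vertices and tw(G) ≥ 3. Combining the bounds, tw(G) = 3.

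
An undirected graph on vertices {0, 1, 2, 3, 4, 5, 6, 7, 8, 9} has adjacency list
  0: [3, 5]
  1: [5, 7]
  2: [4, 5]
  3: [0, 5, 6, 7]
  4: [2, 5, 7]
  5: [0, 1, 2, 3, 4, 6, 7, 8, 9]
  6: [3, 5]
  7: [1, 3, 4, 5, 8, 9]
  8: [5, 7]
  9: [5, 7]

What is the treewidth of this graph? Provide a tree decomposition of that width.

Treewidth 2.
One optimal decomposition is:
Bags: B1 = {3, 5, 7}  B2 = {4, 5, 7}  B3 = {1, 5, 7}  B4 = {5, 7, 9}  B5 = {2, 4, 5}  B6 = {0, 3, 5}  B7 = {5, 7, 8}  B8 = {3, 5, 6}
Tree: B1–B2, B1–B3, B3–B4, B2–B5, B1–B6, B1–B7, B6–B8

Each bag holds 3 vertices, so the decomposition has width 2, which upper-bounds the treewidth. Conversely, {0, 3, 5} is a clique of size 3, and the vertices of any clique must share a bag in every tree decomposition; so some bag has ≥ 3 vertices and tw(G) ≥ 2. Combining the bounds, tw(G) = 2.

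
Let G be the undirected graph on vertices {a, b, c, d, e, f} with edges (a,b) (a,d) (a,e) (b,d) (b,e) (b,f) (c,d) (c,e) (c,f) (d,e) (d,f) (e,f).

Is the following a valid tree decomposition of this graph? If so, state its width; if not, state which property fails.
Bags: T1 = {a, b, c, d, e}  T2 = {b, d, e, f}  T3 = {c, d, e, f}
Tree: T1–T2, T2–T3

No — bags containing vertex c are not connected in the tree.

A tree decomposition must satisfy three properties: every vertex lies in some bag; for every edge, both endpoints lie together in some bag; and for every vertex, the bags containing it form a connected subtree. Here bags containing vertex c are not connected in the tree, so the decomposition is invalid.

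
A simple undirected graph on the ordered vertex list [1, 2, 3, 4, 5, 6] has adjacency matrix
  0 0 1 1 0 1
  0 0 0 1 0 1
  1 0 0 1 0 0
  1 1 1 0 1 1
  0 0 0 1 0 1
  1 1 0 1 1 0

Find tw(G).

2

A width-2 tree decomposition is:
Bags: B1 = {2, 4, 6}  B2 = {1, 4, 6}  B3 = {4, 5, 6}  B4 = {1, 3, 4}
Tree: B1–B2, B1–B3, B2–B4
The largest bag has 3 vertices, giving width 2; this decomposition certifies tw(G) ≤ 2. On the other hand G contains the 3-clique {1, 3, 4}. A clique must lie in a single bag of any decomposition, so no decomposition can have width below 2. Hence tw(G) = 2 exactly.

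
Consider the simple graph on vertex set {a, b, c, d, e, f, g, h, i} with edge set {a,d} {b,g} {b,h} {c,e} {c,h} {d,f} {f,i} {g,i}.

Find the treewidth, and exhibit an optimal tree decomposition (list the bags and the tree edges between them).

The largest bag has 2 vertices, giving width 1; this decomposition certifies tw(G) ≤ 1. Since G has at least one edge (e.g. a–d), it is not an edgeless graph, so tw(G) ≥ 1. Hence tw(G) = 1 exactly.

Treewidth 1.
One optimal decomposition is:
Bags: B1 = {a, d}  B2 = {d, f}  B3 = {f, i}  B4 = {g, i}  B5 = {b, g}  B6 = {b, h}  B7 = {c, h}  B8 = {c, e}
Tree: B1–B2, B2–B3, B3–B4, B4–B5, B5–B6, B6–B7, B7–B8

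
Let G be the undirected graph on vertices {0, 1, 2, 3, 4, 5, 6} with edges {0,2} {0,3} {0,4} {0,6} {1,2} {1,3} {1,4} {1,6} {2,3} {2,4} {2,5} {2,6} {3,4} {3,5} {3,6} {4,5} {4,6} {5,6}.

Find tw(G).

A width-4 tree decomposition is:
Bags: B1 = {0, 2, 3, 4, 6}  B2 = {2, 3, 4, 5, 6}  B3 = {1, 2, 3, 4, 6}
Tree: B1–B2, B1–B3
Every bag has size at most 5, so the width is 5 − 1 = 4 and tw(G) ≤ 4. On the other hand G contains the 5-clique {0, 2, 3, 4, 6}. A clique must lie in a single bag of any decomposition, so no decomposition can have width below 4. Combining the bounds, tw(G) = 4.

4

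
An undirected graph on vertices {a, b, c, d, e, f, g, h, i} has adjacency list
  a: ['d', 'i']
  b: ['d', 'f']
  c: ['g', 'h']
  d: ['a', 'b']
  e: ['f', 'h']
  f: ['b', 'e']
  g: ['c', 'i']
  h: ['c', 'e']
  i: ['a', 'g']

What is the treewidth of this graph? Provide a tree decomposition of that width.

Treewidth 2.
One optimal decomposition is:
Bags: B1 = {a, d, i}  B2 = {d, g, i}  B3 = {c, d, g}  B4 = {c, d, h}  B5 = {d, e, h}  B6 = {d, e, f}  B7 = {b, d, f}
Tree: B1–B2, B2–B3, B3–B4, B4–B5, B5–B6, B6–B7

Every bag has size at most 3, so the width is 3 − 1 = 2 and tw(G) ≤ 2. For the lower bound, G contains the cycle d–a–i–g–c–h–e–f–b–d, so G is not a forest; only forests have treewidth ≤ 1, hence tw(G) ≥ 2. Combining the bounds, tw(G) = 2.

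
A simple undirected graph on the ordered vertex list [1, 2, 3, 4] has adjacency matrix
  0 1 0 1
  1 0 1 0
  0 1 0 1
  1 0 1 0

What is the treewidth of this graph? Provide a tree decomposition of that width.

Treewidth 2.
One optimal decomposition is:
Bags: B1 = {1, 3, 4}  B2 = {1, 2, 3}
Tree: B1–B2

Each bag holds 3 vertices, so the decomposition has width 2, which upper-bounds the treewidth. For the lower bound, G contains the cycle 1–4–3–2–1, so G is not a forest; only forests have treewidth ≤ 1, hence tw(G) ≥ 2. Therefore the treewidth is 2.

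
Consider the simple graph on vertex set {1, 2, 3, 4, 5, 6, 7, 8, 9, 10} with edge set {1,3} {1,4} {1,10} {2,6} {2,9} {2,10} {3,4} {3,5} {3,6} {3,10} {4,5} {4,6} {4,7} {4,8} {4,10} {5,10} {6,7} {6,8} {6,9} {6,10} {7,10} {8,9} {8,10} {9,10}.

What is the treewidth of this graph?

3

A width-3 tree decomposition is:
Bags: B1 = {6, 8, 9, 10}  B2 = {4, 6, 8, 10}  B3 = {4, 6, 7, 10}  B4 = {3, 4, 6, 10}  B5 = {2, 6, 9, 10}  B6 = {1, 3, 4, 10}  B7 = {3, 4, 5, 10}
Tree: B1–B2, B2–B3, B3–B4, B1–B5, B4–B6, B6–B7
Every bag has size at most 4, so the width is 4 − 1 = 3 and tw(G) ≤ 3. For the lower bound, the 4 vertices {6, 8, 9, 10} are pairwise adjacent, and any tree decomposition puts a clique entirely inside one bag — forcing width ≥ 3. Combining the bounds, tw(G) = 3.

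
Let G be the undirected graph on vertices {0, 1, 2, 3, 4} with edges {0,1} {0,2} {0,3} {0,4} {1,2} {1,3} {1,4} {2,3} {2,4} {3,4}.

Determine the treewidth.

A width-4 tree decomposition is:
Bags: B1 = {0, 1, 2, 3, 4}
Tree: (single bag)
With just one bag of size 5, the width is 5 − 1 = 4, so tw(G) ≤ 4. On the other hand G contains the 5-clique {0, 1, 2, 3, 4}. A clique must lie in a single bag of any decomposition, so no decomposition can have width below 4. Hence tw(G) = 4 exactly.

4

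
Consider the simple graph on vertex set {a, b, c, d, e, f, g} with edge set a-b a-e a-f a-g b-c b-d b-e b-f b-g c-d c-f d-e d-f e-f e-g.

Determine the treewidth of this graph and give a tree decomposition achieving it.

Each bag holds 4 vertices, so the decomposition has width 3, which upper-bounds the treewidth. On the other hand G contains the 4-clique {a, b, e, g}. A clique must lie in a single bag of any decomposition, so no decomposition can have width below 3. The upper and lower bounds meet at 3, so that is the treewidth.

Treewidth 3.
Bags: B1 = {b, c, d, f}  B2 = {b, d, e, f}  B3 = {a, b, e, f}  B4 = {a, b, e, g}
Tree: B1–B2, B2–B3, B3–B4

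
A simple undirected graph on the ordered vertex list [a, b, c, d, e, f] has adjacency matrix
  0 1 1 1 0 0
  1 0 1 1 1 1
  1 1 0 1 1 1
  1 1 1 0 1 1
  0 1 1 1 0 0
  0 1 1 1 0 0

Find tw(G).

3

A width-3 tree decomposition is:
Bags: B1 = {b, c, d, e}  B2 = {b, c, d, f}  B3 = {a, b, c, d}
Tree: B1–B2, B2–B3
The largest bag has 4 vertices, giving width 3; this decomposition certifies tw(G) ≤ 3. On the other hand G contains the 4-clique {b, c, d, e}. A clique must lie in a single bag of any decomposition, so no decomposition can have width below 3. Therefore the treewidth is 3.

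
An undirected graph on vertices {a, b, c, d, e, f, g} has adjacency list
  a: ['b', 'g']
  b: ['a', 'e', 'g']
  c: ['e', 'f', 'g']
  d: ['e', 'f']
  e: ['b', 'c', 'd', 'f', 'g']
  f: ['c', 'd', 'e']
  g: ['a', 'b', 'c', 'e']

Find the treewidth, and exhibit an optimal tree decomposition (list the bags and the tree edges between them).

Treewidth 2.
One such decomposition:
Bags: B1 = {c, e, g}  B2 = {b, e, g}  B3 = {c, e, f}  B4 = {a, b, g}  B5 = {d, e, f}
Tree: B1–B2, B1–B3, B2–B4, B3–B5

Each bag holds 3 vertices, so the decomposition has width 2, which upper-bounds the treewidth. Conversely, {c, e, g} is a clique of size 3, and the vertices of any clique must share a bag in every tree decomposition; so some bag has ≥ 3 vertices and tw(G) ≥ 2. The upper and lower bounds meet at 2, so that is the treewidth.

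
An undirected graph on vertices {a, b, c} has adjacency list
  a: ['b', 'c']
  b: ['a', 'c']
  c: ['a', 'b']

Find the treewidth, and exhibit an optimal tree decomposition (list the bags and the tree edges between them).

With just one bag of size 3, the width is 3 − 1 = 2, so tw(G) ≤ 2. On the other hand G contains the 3-clique {a, b, c}. A clique must lie in a single bag of any decomposition, so no decomposition can have width below 2. Hence tw(G) = 2 exactly.

Treewidth 2.
One optimal decomposition is:
Bags: B1 = {a, b, c}
Tree: (single bag)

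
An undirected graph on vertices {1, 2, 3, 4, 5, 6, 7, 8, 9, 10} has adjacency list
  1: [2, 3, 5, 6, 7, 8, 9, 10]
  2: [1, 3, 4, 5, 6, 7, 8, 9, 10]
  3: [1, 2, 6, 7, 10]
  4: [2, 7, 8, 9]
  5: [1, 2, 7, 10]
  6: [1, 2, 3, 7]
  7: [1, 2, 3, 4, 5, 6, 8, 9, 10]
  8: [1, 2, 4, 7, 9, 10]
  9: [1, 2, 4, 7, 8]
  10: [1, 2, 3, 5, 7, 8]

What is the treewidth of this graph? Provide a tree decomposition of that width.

Treewidth 4.
Bags: B1 = {1, 2, 3, 7, 10}  B2 = {1, 2, 3, 6, 7}  B3 = {1, 2, 7, 8, 10}  B4 = {1, 2, 7, 8, 9}  B5 = {2, 4, 7, 8, 9}  B6 = {1, 2, 5, 7, 10}
Tree: B1–B2, B1–B3, B3–B4, B4–B5, B1–B6

The largest bag has 5 vertices, giving width 4; this decomposition certifies tw(G) ≤ 4. For the lower bound, the 5 vertices {1, 2, 7, 8, 9} are pairwise adjacent, and any tree decomposition puts a clique entirely inside one bag — forcing width ≥ 4. Combining the bounds, tw(G) = 4.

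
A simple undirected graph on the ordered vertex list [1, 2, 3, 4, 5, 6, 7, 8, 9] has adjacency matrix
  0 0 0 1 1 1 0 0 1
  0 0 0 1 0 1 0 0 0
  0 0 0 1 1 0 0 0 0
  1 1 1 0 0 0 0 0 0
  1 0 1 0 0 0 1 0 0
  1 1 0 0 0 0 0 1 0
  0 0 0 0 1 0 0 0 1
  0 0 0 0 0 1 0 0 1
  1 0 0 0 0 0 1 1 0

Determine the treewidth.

3

A width-3 tree decomposition is:
Bags: B1 = {5, 7, 8, 9}  B2 = {1, 5, 8, 9}  B3 = {1, 5, 6, 8}  B4 = {1, 3, 5, 6}  B5 = {1, 3, 4, 6}  B6 = {2, 3, 4, 6}
Tree: B1–B2, B2–B3, B3–B4, B4–B5, B5–B6
The largest bag has 4 vertices, giving width 3; this decomposition certifies tw(G) ≤ 3. For the lower bound: the 4 vertex sets {7,8,9}, {5}, {1}, {2,3,4,6} are disjoint, each induces a connected subgraph, and every pair is joined by at least one edge of G. Contracting each set to a single vertex therefore yields K_{4} as a minor, and since treewidth is minor-monotone, tw(G) ≥ tw(K_{4}) = 3. The upper and lower bounds meet at 3, so that is the treewidth.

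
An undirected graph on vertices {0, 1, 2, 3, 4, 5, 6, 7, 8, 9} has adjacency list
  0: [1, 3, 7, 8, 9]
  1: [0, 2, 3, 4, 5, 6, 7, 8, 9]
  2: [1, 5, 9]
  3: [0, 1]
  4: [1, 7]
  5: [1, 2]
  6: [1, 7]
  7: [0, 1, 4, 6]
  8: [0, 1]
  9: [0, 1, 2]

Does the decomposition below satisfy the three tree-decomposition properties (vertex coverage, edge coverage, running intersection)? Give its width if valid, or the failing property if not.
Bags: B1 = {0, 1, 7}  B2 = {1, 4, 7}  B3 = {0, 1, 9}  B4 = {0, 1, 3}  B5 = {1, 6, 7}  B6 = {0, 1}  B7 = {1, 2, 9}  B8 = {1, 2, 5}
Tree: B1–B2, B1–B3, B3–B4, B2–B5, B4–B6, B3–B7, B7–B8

A tree decomposition must satisfy three properties: every vertex lies in some bag; for every edge, both endpoints lie together in some bag; and for every vertex, the bags containing it form a connected subtree. Here vertex 8 appears in no bag, so the decomposition is invalid.

No — vertex 8 appears in no bag.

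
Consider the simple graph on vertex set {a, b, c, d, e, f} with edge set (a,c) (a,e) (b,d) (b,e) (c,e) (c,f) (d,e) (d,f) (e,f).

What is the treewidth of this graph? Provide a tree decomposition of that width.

Treewidth 2.
Bags: B1 = {b, d, e}  B2 = {d, e, f}  B3 = {c, e, f}  B4 = {a, c, e}
Tree: B1–B2, B2–B3, B3–B4

Each bag holds 3 vertices, so the decomposition has width 2, which upper-bounds the treewidth. On the other hand G contains the 3-clique {d, e, f}. A clique must lie in a single bag of any decomposition, so no decomposition can have width below 2. The upper and lower bounds meet at 2, so that is the treewidth.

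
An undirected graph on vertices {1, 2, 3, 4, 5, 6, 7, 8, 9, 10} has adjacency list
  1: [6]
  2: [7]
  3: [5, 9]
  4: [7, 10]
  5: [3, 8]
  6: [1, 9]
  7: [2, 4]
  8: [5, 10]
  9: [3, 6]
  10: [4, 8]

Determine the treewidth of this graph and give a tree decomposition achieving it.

Each bag holds 2 vertices, so the decomposition has width 1, which upper-bounds the treewidth. G has an edge, so its treewidth is at least 1. The upper and lower bounds meet at 1, so that is the treewidth.

Treewidth 1.
Bags: B1 = {1, 6}  B2 = {6, 9}  B3 = {3, 9}  B4 = {3, 5}  B5 = {5, 8}  B6 = {8, 10}  B7 = {4, 10}  B8 = {4, 7}  B9 = {2, 7}
Tree: B1–B2, B2–B3, B3–B4, B4–B5, B5–B6, B6–B7, B7–B8, B8–B9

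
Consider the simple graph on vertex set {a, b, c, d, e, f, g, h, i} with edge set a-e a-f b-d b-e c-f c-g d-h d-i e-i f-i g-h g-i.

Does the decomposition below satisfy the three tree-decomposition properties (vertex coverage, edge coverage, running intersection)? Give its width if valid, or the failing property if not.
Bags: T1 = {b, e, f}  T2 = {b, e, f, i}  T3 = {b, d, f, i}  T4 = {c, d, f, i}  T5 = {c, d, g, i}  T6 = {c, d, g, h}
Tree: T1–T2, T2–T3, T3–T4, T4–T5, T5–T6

A tree decomposition must satisfy three properties: every vertex lies in some bag; for every edge, both endpoints lie together in some bag; and for every vertex, the bags containing it form a connected subtree. Here vertex a appears in no bag, so the decomposition is invalid.

No — vertex a appears in no bag.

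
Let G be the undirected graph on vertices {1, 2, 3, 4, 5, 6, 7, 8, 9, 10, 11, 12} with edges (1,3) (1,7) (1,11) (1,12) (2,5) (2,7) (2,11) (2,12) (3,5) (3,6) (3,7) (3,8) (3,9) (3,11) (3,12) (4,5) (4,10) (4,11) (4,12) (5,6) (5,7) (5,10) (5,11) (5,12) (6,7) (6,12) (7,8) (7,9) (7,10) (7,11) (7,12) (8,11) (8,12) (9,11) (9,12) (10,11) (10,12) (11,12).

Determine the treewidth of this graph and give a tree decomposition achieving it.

Every bag has size at most 5, so the width is 5 − 1 = 4 and tw(G) ≤ 4. On the other hand G contains the 5-clique {4, 5, 10, 11, 12}. A clique must lie in a single bag of any decomposition, so no decomposition can have width below 4. The upper and lower bounds meet at 4, so that is the treewidth.

Treewidth 4.
One such decomposition:
Bags: B1 = {3, 5, 7, 11, 12}  B2 = {5, 7, 10, 11, 12}  B3 = {3, 5, 6, 7, 12}  B4 = {4, 5, 10, 11, 12}  B5 = {1, 3, 7, 11, 12}  B6 = {2, 5, 7, 11, 12}  B7 = {3, 7, 9, 11, 12}  B8 = {3, 7, 8, 11, 12}
Tree: B1–B2, B1–B3, B2–B4, B1–B5, B1–B6, B5–B7, B5–B8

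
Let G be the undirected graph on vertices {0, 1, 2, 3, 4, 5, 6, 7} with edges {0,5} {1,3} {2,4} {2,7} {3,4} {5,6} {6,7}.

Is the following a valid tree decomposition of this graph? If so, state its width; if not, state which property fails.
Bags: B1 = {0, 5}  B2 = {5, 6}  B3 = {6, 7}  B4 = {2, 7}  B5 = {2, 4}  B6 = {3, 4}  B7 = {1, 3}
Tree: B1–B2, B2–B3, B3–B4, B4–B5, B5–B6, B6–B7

Checking the three conditions: (i) the bags cover all of {0, 1, 2, 3, 4, 5, 6, 7}; (ii) for each edge, some bag contains both endpoints; (iii) the bags containing any fixed vertex form a subtree. All hold, so the decomposition is valid with width 2 − 1 = 1.

Yes; width 1.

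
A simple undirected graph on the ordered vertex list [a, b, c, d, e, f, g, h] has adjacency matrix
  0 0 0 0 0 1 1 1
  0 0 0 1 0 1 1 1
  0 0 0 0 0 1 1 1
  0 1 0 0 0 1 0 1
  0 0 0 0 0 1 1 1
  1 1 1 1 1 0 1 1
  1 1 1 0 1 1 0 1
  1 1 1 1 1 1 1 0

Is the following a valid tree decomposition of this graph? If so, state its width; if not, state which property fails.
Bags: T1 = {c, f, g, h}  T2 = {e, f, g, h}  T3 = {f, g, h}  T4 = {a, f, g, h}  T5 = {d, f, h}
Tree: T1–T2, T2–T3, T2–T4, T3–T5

A tree decomposition must satisfy three properties: every vertex lies in some bag; for every edge, both endpoints lie together in some bag; and for every vertex, the bags containing it form a connected subtree. Here vertex b appears in no bag, so the decomposition is invalid.

No — vertex b appears in no bag.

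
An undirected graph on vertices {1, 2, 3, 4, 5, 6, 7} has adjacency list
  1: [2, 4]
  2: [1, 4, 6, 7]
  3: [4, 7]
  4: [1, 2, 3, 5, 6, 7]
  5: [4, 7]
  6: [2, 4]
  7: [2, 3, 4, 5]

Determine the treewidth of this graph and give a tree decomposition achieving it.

Treewidth 2.
One such decomposition:
Bags: B1 = {1, 2, 4}  B2 = {2, 4, 7}  B3 = {2, 4, 6}  B4 = {4, 5, 7}  B5 = {3, 4, 7}
Tree: B1–B2, B2–B3, B2–B4, B4–B5

Each bag holds 3 vertices, so the decomposition has width 2, which upper-bounds the treewidth. For the lower bound, the 3 vertices {1, 2, 4} are pairwise adjacent, and any tree decomposition puts a clique entirely inside one bag — forcing width ≥ 2. Hence tw(G) = 2 exactly.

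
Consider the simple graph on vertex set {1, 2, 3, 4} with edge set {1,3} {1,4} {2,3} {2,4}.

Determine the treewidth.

2

A width-2 tree decomposition is:
Bags: B1 = {2, 3, 4}  B2 = {1, 3, 4}
Tree: B1–B2
Each bag holds 3 vertices, so the decomposition has width 2, which upper-bounds the treewidth. For the lower bound, G contains the cycle 3–2–4–1–3, so G is not a forest; only forests have treewidth ≤ 1, hence tw(G) ≥ 2. The upper and lower bounds meet at 2, so that is the treewidth.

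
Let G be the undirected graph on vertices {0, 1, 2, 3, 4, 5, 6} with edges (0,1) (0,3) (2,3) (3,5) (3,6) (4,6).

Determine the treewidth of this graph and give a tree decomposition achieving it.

Treewidth 1.
One such decomposition:
Bags: B1 = {2, 3}  B2 = {0, 3}  B3 = {3, 5}  B4 = {3, 6}  B5 = {0, 1}  B6 = {4, 6}
Tree: B1–B2, B1–B3, B3–B4, B2–B5, B4–B6

Every bag has size at most 2, so the width is 2 − 1 = 1 and tw(G) ≤ 1. Since G has at least one edge (e.g. 2–3), it is not an edgeless graph, so tw(G) ≥ 1. Hence tw(G) = 1 exactly.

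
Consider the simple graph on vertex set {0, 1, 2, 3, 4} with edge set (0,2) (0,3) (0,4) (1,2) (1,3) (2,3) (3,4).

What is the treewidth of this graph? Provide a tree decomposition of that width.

Treewidth 2.
One optimal decomposition is:
Bags: B1 = {1, 2, 3}  B2 = {0, 2, 3}  B3 = {0, 3, 4}
Tree: B1–B2, B2–B3

Each bag holds 3 vertices, so the decomposition has width 2, which upper-bounds the treewidth. For the lower bound, the 3 vertices {0, 2, 3} are pairwise adjacent, and any tree decomposition puts a clique entirely inside one bag — forcing width ≥ 2. Therefore the treewidth is 2.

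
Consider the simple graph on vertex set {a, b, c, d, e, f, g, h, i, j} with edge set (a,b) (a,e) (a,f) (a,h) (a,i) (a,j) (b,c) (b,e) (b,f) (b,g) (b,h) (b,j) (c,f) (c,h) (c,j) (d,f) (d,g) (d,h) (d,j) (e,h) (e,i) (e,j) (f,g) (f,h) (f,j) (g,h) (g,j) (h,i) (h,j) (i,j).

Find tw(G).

A width-4 tree decomposition is:
Bags: B1 = {a, b, e, h, j}  B2 = {a, b, f, h, j}  B3 = {b, c, f, h, j}  B4 = {b, f, g, h, j}  B5 = {d, f, g, h, j}  B6 = {a, e, h, i, j}
Tree: B1–B2, B2–B3, B3–B4, B4–B5, B1–B6
The largest bag has 5 vertices, giving width 4; this decomposition certifies tw(G) ≤ 4. On the other hand G contains the 5-clique {a, b, e, h, j}. A clique must lie in a single bag of any decomposition, so no decomposition can have width below 4. The upper and lower bounds meet at 4, so that is the treewidth.

4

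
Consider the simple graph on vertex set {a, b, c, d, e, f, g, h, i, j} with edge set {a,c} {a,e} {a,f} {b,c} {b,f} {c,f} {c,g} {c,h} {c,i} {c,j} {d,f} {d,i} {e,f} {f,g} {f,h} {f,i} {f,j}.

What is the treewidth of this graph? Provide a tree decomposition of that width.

Every bag has size at most 3, so the width is 3 − 1 = 2 and tw(G) ≤ 2. For the lower bound, the 3 vertices {d, f, i} are pairwise adjacent, and any tree decomposition puts a clique entirely inside one bag — forcing width ≥ 2. Combining the bounds, tw(G) = 2.

Treewidth 2.
One optimal decomposition is:
Bags: B1 = {c, f, j}  B2 = {c, f, i}  B3 = {a, c, f}  B4 = {a, e, f}  B5 = {c, f, g}  B6 = {c, f, h}  B7 = {b, c, f}  B8 = {d, f, i}
Tree: B1–B2, B2–B3, B3–B4, B1–B5, B2–B6, B3–B7, B2–B8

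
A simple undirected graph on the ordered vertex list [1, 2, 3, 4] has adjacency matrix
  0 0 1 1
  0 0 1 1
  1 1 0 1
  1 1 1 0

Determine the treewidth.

2

A width-2 tree decomposition is:
Bags: B1 = {1, 3, 4}  B2 = {2, 3, 4}
Tree: B1–B2
Every bag has size at most 3, so the width is 3 − 1 = 2 and tw(G) ≤ 2. Conversely, {1, 3, 4} is a clique of size 3, and the vertices of any clique must share a bag in every tree decomposition; so some bag has ≥ 3 vertices and tw(G) ≥ 2. Hence tw(G) = 2 exactly.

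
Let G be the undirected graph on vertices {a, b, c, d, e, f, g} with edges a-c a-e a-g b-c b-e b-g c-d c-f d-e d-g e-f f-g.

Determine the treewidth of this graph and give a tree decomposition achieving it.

Treewidth 3.
One such decomposition:
Bags: B1 = {c, d, e, g}  B2 = {a, c, e, g}  B3 = {b, c, e, g}  B4 = {c, e, f, g}
Tree: B1–B2, B2–B3, B3–B4

Every bag has size at most 4, so the width is 4 − 1 = 3 and tw(G) ≤ 3. For the lower bound: the 4 vertex sets {d,e}, {a,c}, {g}, {b} are disjoint, each induces a connected subgraph, and every pair is joined by at least one edge of G. Contracting each set to a single vertex therefore yields K_{4} as a minor, and since treewidth is minor-monotone, tw(G) ≥ tw(K_{4}) = 3. Combining the bounds, tw(G) = 3.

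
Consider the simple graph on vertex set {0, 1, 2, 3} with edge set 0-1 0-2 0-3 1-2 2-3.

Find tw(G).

A width-2 tree decomposition is:
Bags: B1 = {0, 2, 3}  B2 = {0, 1, 2}
Tree: B1–B2
Each bag holds 3 vertices, so the decomposition has width 2, which upper-bounds the treewidth. On the other hand G contains the 3-clique {0, 1, 2}. A clique must lie in a single bag of any decomposition, so no decomposition can have width below 2. The upper and lower bounds meet at 2, so that is the treewidth.

2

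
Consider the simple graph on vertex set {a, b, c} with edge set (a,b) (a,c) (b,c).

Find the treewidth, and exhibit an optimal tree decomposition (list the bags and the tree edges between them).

With just one bag of size 3, the width is 3 − 1 = 2, so tw(G) ≤ 2. On the other hand G contains the 3-clique {a, b, c}. A clique must lie in a single bag of any decomposition, so no decomposition can have width below 2. Combining the bounds, tw(G) = 2.

Treewidth 2.
One optimal decomposition is:
Bags: B1 = {a, b, c}
Tree: (single bag)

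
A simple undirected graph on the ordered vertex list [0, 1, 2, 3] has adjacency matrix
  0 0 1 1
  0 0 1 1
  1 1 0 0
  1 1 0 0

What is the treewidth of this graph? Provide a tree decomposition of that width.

Treewidth 2.
One optimal decomposition is:
Bags: B1 = {1, 2, 3}  B2 = {0, 2, 3}
Tree: B1–B2

Each bag holds 3 vertices, so the decomposition has width 2, which upper-bounds the treewidth. The edges 3–1–2–0–3 form a cycle, so G is not a tree and its treewidth is at least 2. Therefore the treewidth is 2.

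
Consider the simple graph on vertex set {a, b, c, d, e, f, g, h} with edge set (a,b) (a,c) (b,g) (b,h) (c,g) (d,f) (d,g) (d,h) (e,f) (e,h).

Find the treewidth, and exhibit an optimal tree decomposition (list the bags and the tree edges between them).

Treewidth 2.
One optimal decomposition is:
Bags: B1 = {e, f, h}  B2 = {d, f, h}  B3 = {b, d, h}  B4 = {b, d, g}  B5 = {a, b, g}  B6 = {a, c, g}
Tree: B1–B2, B2–B3, B3–B4, B4–B5, B5–B6

Each bag holds 3 vertices, so the decomposition has width 2, which upper-bounds the treewidth. Since e–f–d–h–e is a cycle in G, G is not acyclic. Forests are exactly the graphs of treewidth ≤ 1, so tw(G) ≥ 2. Combining the bounds, tw(G) = 2.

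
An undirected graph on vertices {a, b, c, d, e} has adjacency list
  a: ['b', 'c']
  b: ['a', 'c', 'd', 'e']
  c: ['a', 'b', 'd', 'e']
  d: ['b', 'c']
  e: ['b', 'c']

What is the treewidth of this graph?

2

A width-2 tree decomposition is:
Bags: B1 = {b, c, d}  B2 = {a, b, c}  B3 = {b, c, e}
Tree: B1–B2, B1–B3
The largest bag has 3 vertices, giving width 2; this decomposition certifies tw(G) ≤ 2. For the lower bound, the 3 vertices {b, c, d} are pairwise adjacent, and any tree decomposition puts a clique entirely inside one bag — forcing width ≥ 2. The upper and lower bounds meet at 2, so that is the treewidth.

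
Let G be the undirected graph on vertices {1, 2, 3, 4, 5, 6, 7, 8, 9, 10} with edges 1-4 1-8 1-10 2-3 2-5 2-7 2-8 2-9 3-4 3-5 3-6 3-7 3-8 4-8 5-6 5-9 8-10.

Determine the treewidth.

A width-2 tree decomposition is:
Bags: B1 = {3, 4, 8}  B2 = {2, 3, 8}  B3 = {1, 4, 8}  B4 = {2, 3, 5}  B5 = {3, 5, 6}  B6 = {2, 3, 7}  B7 = {2, 5, 9}  B8 = {1, 8, 10}
Tree: B1–B2, B1–B3, B2–B4, B4–B5, B2–B6, B4–B7, B3–B8
Every bag has size at most 3, so the width is 3 − 1 = 2 and tw(G) ≤ 2. Conversely, {1, 8, 10} is a clique of size 3, and the vertices of any clique must share a bag in every tree decomposition; so some bag has ≥ 3 vertices and tw(G) ≥ 2. Combining the bounds, tw(G) = 2.

2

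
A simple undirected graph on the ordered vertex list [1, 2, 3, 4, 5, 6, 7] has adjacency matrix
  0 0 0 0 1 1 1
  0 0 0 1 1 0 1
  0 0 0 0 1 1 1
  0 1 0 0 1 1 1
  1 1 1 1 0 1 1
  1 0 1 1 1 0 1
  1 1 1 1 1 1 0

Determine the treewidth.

A width-3 tree decomposition is:
Bags: B1 = {4, 5, 6, 7}  B2 = {1, 5, 6, 7}  B3 = {2, 4, 5, 7}  B4 = {3, 5, 6, 7}
Tree: B1–B2, B1–B3, B2–B4
The largest bag has 4 vertices, giving width 3; this decomposition certifies tw(G) ≤ 3. For the lower bound, the 4 vertices {2, 4, 5, 7} are pairwise adjacent, and any tree decomposition puts a clique entirely inside one bag — forcing width ≥ 3. The upper and lower bounds meet at 3, so that is the treewidth.

3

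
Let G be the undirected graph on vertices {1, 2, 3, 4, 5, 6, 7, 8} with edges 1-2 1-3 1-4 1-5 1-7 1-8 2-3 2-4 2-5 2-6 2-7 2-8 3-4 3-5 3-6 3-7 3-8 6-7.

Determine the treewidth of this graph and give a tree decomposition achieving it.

Treewidth 3.
One optimal decomposition is:
Bags: B1 = {1, 2, 3, 4}  B2 = {1, 2, 3, 7}  B3 = {2, 3, 6, 7}  B4 = {1, 2, 3, 8}  B5 = {1, 2, 3, 5}
Tree: B1–B2, B2–B3, B1–B4, B4–B5

Every bag has size at most 4, so the width is 4 − 1 = 3 and tw(G) ≤ 3. Conversely, {1, 2, 3, 8} is a clique of size 4, and the vertices of any clique must share a bag in every tree decomposition; so some bag has ≥ 4 vertices and tw(G) ≥ 3. Hence tw(G) = 3 exactly.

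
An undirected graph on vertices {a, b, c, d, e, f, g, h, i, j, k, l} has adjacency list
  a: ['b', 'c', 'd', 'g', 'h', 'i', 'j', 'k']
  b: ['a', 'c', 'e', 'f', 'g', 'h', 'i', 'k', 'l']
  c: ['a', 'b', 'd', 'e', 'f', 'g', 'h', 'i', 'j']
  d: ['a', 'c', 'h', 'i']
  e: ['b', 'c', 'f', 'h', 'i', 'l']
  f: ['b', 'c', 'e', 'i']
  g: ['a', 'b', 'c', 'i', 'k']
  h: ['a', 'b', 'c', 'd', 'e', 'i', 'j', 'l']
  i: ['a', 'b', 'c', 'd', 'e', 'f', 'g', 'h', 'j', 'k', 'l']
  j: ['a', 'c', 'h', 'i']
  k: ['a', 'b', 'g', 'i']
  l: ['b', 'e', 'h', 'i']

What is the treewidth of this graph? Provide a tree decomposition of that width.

Every bag has size at most 5, so the width is 5 − 1 = 4 and tw(G) ≤ 4. On the other hand G contains the 5-clique {a, c, d, h, i}. A clique must lie in a single bag of any decomposition, so no decomposition can have width below 4. The upper and lower bounds meet at 4, so that is the treewidth.

Treewidth 4.
One such decomposition:
Bags: B1 = {a, b, c, g, i}  B2 = {a, b, c, h, i}  B3 = {b, c, e, h, i}  B4 = {a, c, h, i, j}  B5 = {a, c, d, h, i}  B6 = {a, b, g, i, k}  B7 = {b, e, h, i, l}  B8 = {b, c, e, f, i}
Tree: B1–B2, B2–B3, B2–B4, B2–B5, B1–B6, B3–B7, B3–B8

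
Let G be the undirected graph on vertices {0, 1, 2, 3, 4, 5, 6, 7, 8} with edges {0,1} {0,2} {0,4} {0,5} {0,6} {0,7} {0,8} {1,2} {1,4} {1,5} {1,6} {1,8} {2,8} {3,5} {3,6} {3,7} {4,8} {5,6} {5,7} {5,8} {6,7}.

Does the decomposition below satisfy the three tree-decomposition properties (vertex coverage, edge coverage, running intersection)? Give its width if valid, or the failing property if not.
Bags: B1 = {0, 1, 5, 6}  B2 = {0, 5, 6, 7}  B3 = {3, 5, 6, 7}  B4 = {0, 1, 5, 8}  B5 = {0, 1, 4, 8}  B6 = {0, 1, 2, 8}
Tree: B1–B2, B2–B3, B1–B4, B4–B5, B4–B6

Yes; width 3.

Every vertex of G appears in some bag (union = {0, 1, 2, 3, 4, 5, 6, 7, 8}); every edge is covered by a bag; and for each vertex v the set of bags containing v is connected in the bag tree. The decomposition is therefore valid. The largest bag has 4 vertices, so the width is 3.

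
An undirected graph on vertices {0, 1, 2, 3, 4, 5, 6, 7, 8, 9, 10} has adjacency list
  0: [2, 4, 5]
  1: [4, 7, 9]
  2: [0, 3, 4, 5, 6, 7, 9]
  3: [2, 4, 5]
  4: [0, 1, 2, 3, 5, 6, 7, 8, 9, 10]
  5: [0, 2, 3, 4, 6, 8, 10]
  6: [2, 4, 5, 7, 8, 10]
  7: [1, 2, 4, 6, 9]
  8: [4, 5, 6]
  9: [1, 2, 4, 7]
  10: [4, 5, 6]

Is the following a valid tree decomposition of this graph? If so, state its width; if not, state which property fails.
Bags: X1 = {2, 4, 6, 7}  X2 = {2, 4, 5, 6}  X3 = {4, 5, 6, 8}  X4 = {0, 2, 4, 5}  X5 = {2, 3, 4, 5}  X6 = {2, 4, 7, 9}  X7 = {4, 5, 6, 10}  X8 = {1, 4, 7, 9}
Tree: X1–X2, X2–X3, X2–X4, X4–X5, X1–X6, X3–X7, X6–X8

Every vertex of G appears in some bag (union = {0, 1, 2, 3, 4, 5, 6, 7, 8, 9, 10}); every edge is covered by a bag; and for each vertex v the set of bags containing v is connected in the bag tree. The decomposition is therefore valid. The largest bag has 4 vertices, so the width is 3.

Yes; width 3.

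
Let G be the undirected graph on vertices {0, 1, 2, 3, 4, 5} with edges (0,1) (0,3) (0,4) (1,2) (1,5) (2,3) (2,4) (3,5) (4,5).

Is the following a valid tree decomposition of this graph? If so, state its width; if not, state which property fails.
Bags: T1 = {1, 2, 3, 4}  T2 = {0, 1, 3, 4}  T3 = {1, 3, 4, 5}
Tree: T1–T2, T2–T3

Every vertex of G appears in some bag (union = {0, 1, 2, 3, 4, 5}); every edge is covered by a bag; and for each vertex v the set of bags containing v is connected in the bag tree. The decomposition is therefore valid. The largest bag has 4 vertices, so the width is 3.

Yes; width 3.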